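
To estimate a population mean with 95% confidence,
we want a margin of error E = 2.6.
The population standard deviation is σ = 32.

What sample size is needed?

z_0.025 = 1.960
n = (z×σ/E)² = (1.960×32/2.6)²
n = 581.9228
Round up: n = 582

Answer: n = 582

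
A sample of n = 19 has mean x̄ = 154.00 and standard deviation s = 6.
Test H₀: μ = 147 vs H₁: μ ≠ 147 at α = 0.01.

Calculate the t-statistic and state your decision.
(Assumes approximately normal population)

Answer: t = 5.0854, reject H₀

Derivation:
df = n - 1 = 18
SE = s/√n = 6/√19 = 1.3765
t = (x̄ - μ₀)/SE = (154.00 - 147)/1.3765 = 5.0854
Critical value: t_{0.005,18} = ±2.878
p-value ≈ 0.0001
Decision: reject H₀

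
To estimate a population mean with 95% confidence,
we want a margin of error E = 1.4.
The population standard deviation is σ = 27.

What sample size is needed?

z_0.025 = 1.960
n = (z×σ/E)² = (1.960×27/1.4)²
n = 1428.8400
Round up: n = 1429

Answer: n = 1429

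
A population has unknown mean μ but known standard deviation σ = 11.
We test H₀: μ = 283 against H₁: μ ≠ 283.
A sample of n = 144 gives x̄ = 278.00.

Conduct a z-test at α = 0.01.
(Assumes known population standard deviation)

Answer: z = -5.4543, reject H₀

Derivation:
Standard error: SE = σ/√n = 11/√144 = 0.9167
z-statistic: z = (x̄ - μ₀)/SE = (278.00 - 283)/0.9167 = -5.4543
Critical value: ±2.576
p-value < 0.0001
Decision: reject H₀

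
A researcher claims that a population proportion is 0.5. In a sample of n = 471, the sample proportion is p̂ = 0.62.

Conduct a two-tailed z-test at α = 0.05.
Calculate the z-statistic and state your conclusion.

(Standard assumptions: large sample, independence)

Answer: z = 5.2086, reject H₀

Derivation:
H₀: p = 0.5, H₁: p ≠ 0.5
Standard error: SE = √(p₀(1-p₀)/n) = √(0.5×0.5/471) = 0.023039
z-statistic: z = (p̂ - p₀)/SE = (0.62 - 0.5)/0.023039 = 5.2086
Critical value: z_0.025 = ±1.960
p-value < 0.0001
Decision: reject H₀ at α = 0.05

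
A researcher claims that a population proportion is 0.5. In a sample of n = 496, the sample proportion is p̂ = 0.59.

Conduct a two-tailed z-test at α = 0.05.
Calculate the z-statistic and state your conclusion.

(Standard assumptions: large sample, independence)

H₀: p = 0.5, H₁: p ≠ 0.5
Standard error: SE = √(p₀(1-p₀)/n) = √(0.5×0.5/496) = 0.022451
z-statistic: z = (p̂ - p₀)/SE = (0.59 - 0.5)/0.022451 = 4.0087
Critical value: z_0.025 = ±1.960
p-value = 0.0001
Decision: reject H₀ at α = 0.05

Answer: z = 4.0087, reject H₀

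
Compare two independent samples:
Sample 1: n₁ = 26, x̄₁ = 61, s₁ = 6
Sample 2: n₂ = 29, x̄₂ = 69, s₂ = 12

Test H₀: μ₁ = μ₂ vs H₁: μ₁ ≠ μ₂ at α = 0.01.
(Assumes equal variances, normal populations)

Answer: t = -3.0705, reject H₀

Derivation:
Pooled variance: s²_p = [25×6² + 28×12²]/(53) = 93.0566
s_p = 9.6466
SE = s_p×√(1/n₁ + 1/n₂) = 9.6466×√(1/26 + 1/29) = 2.6054
t = (x̄₁ - x̄₂)/SE = (61 - 69)/2.6054 = -3.0705
df = 53, t-critical = ±2.672
Decision: reject H₀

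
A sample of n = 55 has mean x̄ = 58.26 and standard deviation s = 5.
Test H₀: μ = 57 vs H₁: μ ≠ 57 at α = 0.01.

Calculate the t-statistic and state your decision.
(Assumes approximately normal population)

Answer: t = 1.8689, fail to reject H₀

Derivation:
df = n - 1 = 54
SE = s/√n = 5/√55 = 0.6742
t = (x̄ - μ₀)/SE = (58.26 - 57)/0.6742 = 1.8689
Critical value: t_{0.005,54} = ±2.670
p-value ≈ 0.0671
Decision: fail to reject H₀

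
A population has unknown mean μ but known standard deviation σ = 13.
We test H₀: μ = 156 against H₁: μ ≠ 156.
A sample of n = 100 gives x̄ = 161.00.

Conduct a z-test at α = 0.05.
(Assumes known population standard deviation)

Answer: z = 3.8462, reject H₀

Derivation:
Standard error: SE = σ/√n = 13/√100 = 1.3000
z-statistic: z = (x̄ - μ₀)/SE = (161.00 - 156)/1.3000 = 3.8462
Critical value: ±1.960
p-value = 0.0001
Decision: reject H₀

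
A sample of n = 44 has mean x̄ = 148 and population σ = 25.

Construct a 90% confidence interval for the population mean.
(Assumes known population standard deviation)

Answer: (141.8002, 154.1998)

Derivation:
Confidence level: 90%, α = 0.1
z_0.05 = 1.645
SE = σ/√n = 25/√44 = 3.7689
Margin of error = 1.645 × 3.7689 = 6.1998
CI: x̄ ± margin = 148 ± 6.1998
CI: (141.8002, 154.1998)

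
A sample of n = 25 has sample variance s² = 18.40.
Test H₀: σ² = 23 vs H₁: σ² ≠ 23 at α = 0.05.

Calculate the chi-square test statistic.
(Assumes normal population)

df = n - 1 = 24
χ² = (n-1)s²/σ₀² = 24×18.40/23 = 19.2000
Critical values: χ²_{0.975,24} = 12.401, χ²_{0.025,24} = 39.364
Rejection region: χ² < 12.401 or χ² > 39.364
Decision: fail to reject H₀

Answer: χ² = 19.2000, fail to reject H₀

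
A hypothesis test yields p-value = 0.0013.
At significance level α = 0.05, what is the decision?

Compare p-value to α:
0.0013 < 0.05
Decision: reject H₀

Answer: reject H₀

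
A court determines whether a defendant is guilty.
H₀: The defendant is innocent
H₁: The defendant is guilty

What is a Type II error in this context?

Type I error (α): Rejecting H₀ when H₀ is true
Type II error (β): Failing to reject H₀ when H₁ is true

Answer: Acquitting a guilty person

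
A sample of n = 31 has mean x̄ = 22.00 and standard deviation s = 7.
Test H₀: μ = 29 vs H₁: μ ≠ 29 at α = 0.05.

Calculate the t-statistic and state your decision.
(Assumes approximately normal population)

df = n - 1 = 30
SE = s/√n = 7/√31 = 1.2572
t = (x̄ - μ₀)/SE = (22.00 - 29)/1.2572 = -5.5679
Critical value: t_{0.025,30} = ±2.042
p-value < 0.0001
Decision: reject H₀

Answer: t = -5.5679, reject H₀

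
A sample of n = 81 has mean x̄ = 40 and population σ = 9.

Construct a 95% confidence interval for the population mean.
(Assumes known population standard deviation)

Confidence level: 95%, α = 0.05
z_0.025 = 1.960
SE = σ/√n = 9/√81 = 1.0000
Margin of error = 1.960 × 1.0000 = 1.9600
CI: x̄ ± margin = 40 ± 1.9600
CI: (38.0400, 41.9600)

Answer: (38.0400, 41.9600)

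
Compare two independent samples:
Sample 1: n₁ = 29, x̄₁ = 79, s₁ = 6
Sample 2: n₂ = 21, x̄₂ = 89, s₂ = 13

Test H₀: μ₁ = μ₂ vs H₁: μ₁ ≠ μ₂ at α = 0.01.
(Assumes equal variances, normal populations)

Answer: t = -3.6502, reject H₀

Derivation:
Pooled variance: s²_p = [28×6² + 20×13²]/(48) = 91.4167
s_p = 9.5612
SE = s_p×√(1/n₁ + 1/n₂) = 9.5612×√(1/29 + 1/21) = 2.7396
t = (x̄₁ - x̄₂)/SE = (79 - 89)/2.7396 = -3.6502
df = 48, t-critical = ±2.682
Decision: reject H₀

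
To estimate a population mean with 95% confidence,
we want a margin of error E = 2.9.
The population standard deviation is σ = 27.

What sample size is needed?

z_0.025 = 1.960
n = (z×σ/E)² = (1.960×27/2.9)²
n = 332.9996
Round up: n = 333

Answer: n = 333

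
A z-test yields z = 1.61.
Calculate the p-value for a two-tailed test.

For z = 1.61:
p = 2×P(Z > |1.61|) = 2×(1 - Φ(1.61)) = 0.1074

Answer: p-value ≈ 0.1074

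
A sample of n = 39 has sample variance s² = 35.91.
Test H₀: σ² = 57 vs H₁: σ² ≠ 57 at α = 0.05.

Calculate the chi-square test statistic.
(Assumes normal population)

df = n - 1 = 38
χ² = (n-1)s²/σ₀² = 38×35.91/57 = 23.9400
Critical values: χ²_{0.975,38} = 22.878, χ²_{0.025,38} = 56.896
Rejection region: χ² < 22.878 or χ² > 56.896
Decision: fail to reject H₀

Answer: χ² = 23.9400, fail to reject H₀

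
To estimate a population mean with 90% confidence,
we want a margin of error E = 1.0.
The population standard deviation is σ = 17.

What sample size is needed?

z_0.05 = 1.645
n = (z×σ/E)² = (1.645×17/1.0)²
n = 782.0412
Round up: n = 783

Answer: n = 783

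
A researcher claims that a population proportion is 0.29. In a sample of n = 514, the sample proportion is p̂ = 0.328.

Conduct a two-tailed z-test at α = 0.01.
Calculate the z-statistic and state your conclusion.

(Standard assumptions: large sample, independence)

H₀: p = 0.29, H₁: p ≠ 0.29
Standard error: SE = √(p₀(1-p₀)/n) = √(0.29×0.71/514) = 0.020015
z-statistic: z = (p̂ - p₀)/SE = (0.328 - 0.29)/0.020015 = 1.8986
Critical value: z_0.005 = ±2.576
p-value = 0.0576
Decision: fail to reject H₀ at α = 0.01

Answer: z = 1.8986, fail to reject H₀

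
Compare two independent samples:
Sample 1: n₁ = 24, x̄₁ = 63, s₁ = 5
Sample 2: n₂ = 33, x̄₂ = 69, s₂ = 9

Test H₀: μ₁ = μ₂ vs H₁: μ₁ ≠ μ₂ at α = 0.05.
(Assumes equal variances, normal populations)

Pooled variance: s²_p = [23×5² + 32×9²]/(55) = 57.5818
s_p = 7.5883
SE = s_p×√(1/n₁ + 1/n₂) = 7.5883×√(1/24 + 1/33) = 2.0357
t = (x̄₁ - x̄₂)/SE = (63 - 69)/2.0357 = -2.9474
df = 55, t-critical = ±2.004
Decision: reject H₀

Answer: t = -2.9474, reject H₀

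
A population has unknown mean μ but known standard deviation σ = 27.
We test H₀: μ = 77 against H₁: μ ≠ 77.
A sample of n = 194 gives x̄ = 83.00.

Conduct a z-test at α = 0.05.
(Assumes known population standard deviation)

Answer: z = 3.0952, reject H₀

Derivation:
Standard error: SE = σ/√n = 27/√194 = 1.9385
z-statistic: z = (x̄ - μ₀)/SE = (83.00 - 77)/1.9385 = 3.0952
Critical value: ±1.960
p-value = 0.0020
Decision: reject H₀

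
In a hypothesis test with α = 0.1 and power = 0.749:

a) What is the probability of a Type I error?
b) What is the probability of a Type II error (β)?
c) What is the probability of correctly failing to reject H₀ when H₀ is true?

a) Type I error probability = α = 0.1
b) Power = P(reject H₀ | H₁ true) = 1 - β = 0.749, so Type II error probability = β = 1 - Power = 0.251
c) P(fail to reject H₀ | H₀ true) = 1 - α = 0.9

Answer: a) 0.1, b) 0.251, c) 0.9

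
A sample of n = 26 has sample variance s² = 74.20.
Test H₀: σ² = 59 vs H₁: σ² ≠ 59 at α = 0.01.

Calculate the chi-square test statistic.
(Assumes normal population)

df = n - 1 = 25
χ² = (n-1)s²/σ₀² = 25×74.20/59 = 31.4407
Critical values: χ²_{0.995,25} = 10.520, χ²_{0.005,25} = 46.928
Rejection region: χ² < 10.520 or χ² > 46.928
Decision: fail to reject H₀

Answer: χ² = 31.4407, fail to reject H₀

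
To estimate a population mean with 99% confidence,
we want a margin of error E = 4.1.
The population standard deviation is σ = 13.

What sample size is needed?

Answer: n = 67

Derivation:
z_0.005 = 2.576
n = (z×σ/E)² = (2.576×13/4.1)²
n = 66.7130
Round up: n = 67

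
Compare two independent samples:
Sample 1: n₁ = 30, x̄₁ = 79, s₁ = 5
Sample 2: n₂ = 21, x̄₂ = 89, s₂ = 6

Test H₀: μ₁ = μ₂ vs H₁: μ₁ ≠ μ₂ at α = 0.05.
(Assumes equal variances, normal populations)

Answer: t = -6.4721, reject H₀

Derivation:
Pooled variance: s²_p = [29×5² + 20×6²]/(49) = 29.4898
s_p = 5.4305
SE = s_p×√(1/n₁ + 1/n₂) = 5.4305×√(1/30 + 1/21) = 1.5451
t = (x̄₁ - x̄₂)/SE = (79 - 89)/1.5451 = -6.4721
df = 49, t-critical = ±2.010
Decision: reject H₀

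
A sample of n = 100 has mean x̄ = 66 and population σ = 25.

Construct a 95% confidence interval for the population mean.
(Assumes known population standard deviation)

Answer: (61.1000, 70.9000)

Derivation:
Confidence level: 95%, α = 0.05
z_0.025 = 1.960
SE = σ/√n = 25/√100 = 2.5000
Margin of error = 1.960 × 2.5000 = 4.9000
CI: x̄ ± margin = 66 ± 4.9000
CI: (61.1000, 70.9000)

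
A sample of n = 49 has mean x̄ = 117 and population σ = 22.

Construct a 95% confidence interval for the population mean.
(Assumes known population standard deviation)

Answer: (110.8399, 123.1601)

Derivation:
Confidence level: 95%, α = 0.05
z_0.025 = 1.960
SE = σ/√n = 22/√49 = 3.1429
Margin of error = 1.960 × 3.1429 = 6.1601
CI: x̄ ± margin = 117 ± 6.1601
CI: (110.8399, 123.1601)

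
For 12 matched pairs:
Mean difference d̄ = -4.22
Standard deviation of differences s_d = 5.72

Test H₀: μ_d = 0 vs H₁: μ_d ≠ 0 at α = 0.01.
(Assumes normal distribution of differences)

df = n - 1 = 11
SE = s_d/√n = 5.72/√12 = 1.6512
t = d̄/SE = -4.22/1.6512 = -2.5557
Critical value: t_{0.005,11} = ±3.106
p-value ≈ 0.0267
Decision: fail to reject H₀

Answer: t = -2.5557, fail to reject H₀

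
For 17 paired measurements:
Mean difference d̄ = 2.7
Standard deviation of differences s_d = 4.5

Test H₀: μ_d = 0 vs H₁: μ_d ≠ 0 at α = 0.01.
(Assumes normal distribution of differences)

df = n - 1 = 16
SE = s_d/√n = 4.5/√17 = 1.0914
t = d̄/SE = 2.7/1.0914 = 2.4739
Critical value: t_{0.005,16} = ±2.921
p-value ≈ 0.0249
Decision: fail to reject H₀

Answer: t = 2.4739, fail to reject H₀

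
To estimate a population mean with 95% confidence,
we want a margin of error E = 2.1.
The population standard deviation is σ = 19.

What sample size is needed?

z_0.025 = 1.960
n = (z×σ/E)² = (1.960×19/2.1)²
n = 314.4711
Round up: n = 315

Answer: n = 315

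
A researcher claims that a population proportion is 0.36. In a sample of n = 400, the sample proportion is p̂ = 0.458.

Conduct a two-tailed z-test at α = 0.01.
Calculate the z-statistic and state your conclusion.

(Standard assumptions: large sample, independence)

H₀: p = 0.36, H₁: p ≠ 0.36
Standard error: SE = √(p₀(1-p₀)/n) = √(0.36×0.64/400) = 0.024000
z-statistic: z = (p̂ - p₀)/SE = (0.458 - 0.36)/0.024000 = 4.0833
Critical value: z_0.005 = ±2.576
p-value < 0.0001
Decision: reject H₀ at α = 0.01

Answer: z = 4.0833, reject H₀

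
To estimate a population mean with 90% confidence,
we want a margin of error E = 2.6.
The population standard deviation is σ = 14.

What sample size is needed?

z_0.05 = 1.645
n = (z×σ/E)² = (1.645×14/2.6)²
n = 78.4587
Round up: n = 79

Answer: n = 79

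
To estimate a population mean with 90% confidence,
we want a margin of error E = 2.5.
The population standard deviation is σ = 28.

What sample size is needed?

z_0.05 = 1.645
n = (z×σ/E)² = (1.645×28/2.5)²
n = 339.4438
Round up: n = 340

Answer: n = 340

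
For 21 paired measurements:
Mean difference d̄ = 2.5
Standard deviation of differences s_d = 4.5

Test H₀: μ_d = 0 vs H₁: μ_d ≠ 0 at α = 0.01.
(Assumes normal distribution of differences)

df = n - 1 = 20
SE = s_d/√n = 4.5/√21 = 0.9820
t = d̄/SE = 2.5/0.9820 = 2.5458
Critical value: t_{0.005,20} = ±2.845
p-value ≈ 0.0192
Decision: fail to reject H₀

Answer: t = 2.5458, fail to reject H₀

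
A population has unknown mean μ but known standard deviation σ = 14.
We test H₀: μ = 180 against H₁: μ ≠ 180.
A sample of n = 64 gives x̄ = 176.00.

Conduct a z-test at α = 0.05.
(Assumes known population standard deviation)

Answer: z = -2.2857, reject H₀

Derivation:
Standard error: SE = σ/√n = 14/√64 = 1.7500
z-statistic: z = (x̄ - μ₀)/SE = (176.00 - 180)/1.7500 = -2.2857
Critical value: ±1.960
p-value = 0.0223
Decision: reject H₀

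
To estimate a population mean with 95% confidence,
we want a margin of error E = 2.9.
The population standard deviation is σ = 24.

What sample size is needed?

Answer: n = 264

Derivation:
z_0.025 = 1.960
n = (z×σ/E)² = (1.960×24/2.9)²
n = 263.1108
Round up: n = 264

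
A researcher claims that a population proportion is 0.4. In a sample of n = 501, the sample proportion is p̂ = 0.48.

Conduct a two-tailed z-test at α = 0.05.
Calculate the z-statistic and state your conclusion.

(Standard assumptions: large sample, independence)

H₀: p = 0.4, H₁: p ≠ 0.4
Standard error: SE = √(p₀(1-p₀)/n) = √(0.4×0.6/501) = 0.021887
z-statistic: z = (p̂ - p₀)/SE = (0.48 - 0.4)/0.021887 = 3.6551
Critical value: z_0.025 = ±1.960
p-value = 0.0003
Decision: reject H₀ at α = 0.05

Answer: z = 3.6551, reject H₀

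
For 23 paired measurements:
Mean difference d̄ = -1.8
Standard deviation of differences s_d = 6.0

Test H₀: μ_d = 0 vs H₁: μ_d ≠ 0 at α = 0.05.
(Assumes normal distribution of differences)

df = n - 1 = 22
SE = s_d/√n = 6.0/√23 = 1.2511
t = d̄/SE = -1.8/1.2511 = -1.4387
Critical value: t_{0.025,22} = ±2.074
p-value ≈ 0.1643
Decision: fail to reject H₀

Answer: t = -1.4387, fail to reject H₀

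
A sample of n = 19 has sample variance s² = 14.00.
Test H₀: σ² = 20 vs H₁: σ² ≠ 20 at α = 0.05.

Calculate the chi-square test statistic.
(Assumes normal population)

df = n - 1 = 18
χ² = (n-1)s²/σ₀² = 18×14.00/20 = 12.6000
Critical values: χ²_{0.975,18} = 8.231, χ²_{0.025,18} = 31.526
Rejection region: χ² < 8.231 or χ² > 31.526
Decision: fail to reject H₀

Answer: χ² = 12.6000, fail to reject H₀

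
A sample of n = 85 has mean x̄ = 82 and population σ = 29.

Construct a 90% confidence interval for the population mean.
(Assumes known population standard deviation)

Confidence level: 90%, α = 0.1
z_0.05 = 1.645
SE = σ/√n = 29/√85 = 3.1455
Margin of error = 1.645 × 3.1455 = 5.1743
CI: x̄ ± margin = 82 ± 5.1743
CI: (76.8257, 87.1743)

Answer: (76.8257, 87.1743)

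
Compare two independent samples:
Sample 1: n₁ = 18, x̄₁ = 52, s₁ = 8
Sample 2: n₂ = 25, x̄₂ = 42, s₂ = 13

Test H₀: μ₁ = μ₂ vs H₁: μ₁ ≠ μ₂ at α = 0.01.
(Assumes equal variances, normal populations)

Answer: t = 2.8881, reject H₀

Derivation:
Pooled variance: s²_p = [17×8² + 24×13²]/(41) = 125.4634
s_p = 11.2010
SE = s_p×√(1/n₁ + 1/n₂) = 11.2010×√(1/18 + 1/25) = 3.4625
t = (x̄₁ - x̄₂)/SE = (52 - 42)/3.4625 = 2.8881
df = 41, t-critical = ±2.701
Decision: reject H₀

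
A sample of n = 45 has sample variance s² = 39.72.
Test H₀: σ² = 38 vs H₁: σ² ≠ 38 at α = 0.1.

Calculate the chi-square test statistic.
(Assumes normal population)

Answer: χ² = 45.9916, fail to reject H₀

Derivation:
df = n - 1 = 44
χ² = (n-1)s²/σ₀² = 44×39.72/38 = 45.9916
Critical values: χ²_{0.95,44} = 29.787, χ²_{0.05,44} = 60.481
Rejection region: χ² < 29.787 or χ² > 60.481
Decision: fail to reject H₀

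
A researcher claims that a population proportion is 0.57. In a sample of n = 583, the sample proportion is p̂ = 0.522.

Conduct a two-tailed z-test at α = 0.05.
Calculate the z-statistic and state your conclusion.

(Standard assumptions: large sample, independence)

Answer: z = -2.3410, reject H₀

Derivation:
H₀: p = 0.57, H₁: p ≠ 0.57
Standard error: SE = √(p₀(1-p₀)/n) = √(0.57×0.43/583) = 0.020504
z-statistic: z = (p̂ - p₀)/SE = (0.522 - 0.57)/0.020504 = -2.3410
Critical value: z_0.025 = ±1.960
p-value = 0.0192
Decision: reject H₀ at α = 0.05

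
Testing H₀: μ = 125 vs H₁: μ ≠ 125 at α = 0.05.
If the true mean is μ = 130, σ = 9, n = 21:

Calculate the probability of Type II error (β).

Answer: β ≈ 0.2790

Derivation:
SE = σ/√n = 9/√21 = 1.9640
Critical values: μ₀ ± z_0.025×SE = 125 ± 1.960×1.9640
Acceptance region: (121.1506, 128.8494)
Under H₁ (μ = 130): z_high = (128.8494 - 130)/1.9640 = -0.5858, z_low = (121.1506 - 130)/1.9640 = -4.5058
β = P(not reject | H₁) = Φ(-0.5858) - Φ(-4.5058) ≈ 0.2790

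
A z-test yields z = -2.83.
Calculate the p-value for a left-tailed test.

For z = -2.83:
p = P(Z < -2.83) = Φ(-2.83) = 0.0023

Answer: p-value ≈ 0.0023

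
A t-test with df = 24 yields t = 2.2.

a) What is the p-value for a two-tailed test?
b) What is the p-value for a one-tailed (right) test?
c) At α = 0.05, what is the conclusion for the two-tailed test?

Answer: a) 0.0377, b) 0.0188, c) reject H₀

Derivation:
Using t-distribution with df = 24:
a) Two-tailed: p = 2×P(T > 2.2) = 0.0377
b) One-tailed: p = P(T > 2.2) = 0.0188
c) 0.0377 < 0.05, reject H₀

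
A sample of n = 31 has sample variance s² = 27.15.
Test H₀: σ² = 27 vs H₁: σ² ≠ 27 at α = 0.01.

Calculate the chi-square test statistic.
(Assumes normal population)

df = n - 1 = 30
χ² = (n-1)s²/σ₀² = 30×27.15/27 = 30.1667
Critical values: χ²_{0.995,30} = 13.787, χ²_{0.005,30} = 53.672
Rejection region: χ² < 13.787 or χ² > 53.672
Decision: fail to reject H₀

Answer: χ² = 30.1667, fail to reject H₀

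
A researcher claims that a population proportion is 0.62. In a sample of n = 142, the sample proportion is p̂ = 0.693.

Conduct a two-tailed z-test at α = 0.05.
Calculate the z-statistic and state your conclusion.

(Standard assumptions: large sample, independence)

H₀: p = 0.62, H₁: p ≠ 0.62
Standard error: SE = √(p₀(1-p₀)/n) = √(0.62×0.38/142) = 0.040733
z-statistic: z = (p̂ - p₀)/SE = (0.693 - 0.62)/0.040733 = 1.7922
Critical value: z_0.025 = ±1.960
p-value = 0.0731
Decision: fail to reject H₀ at α = 0.05

Answer: z = 1.7922, fail to reject H₀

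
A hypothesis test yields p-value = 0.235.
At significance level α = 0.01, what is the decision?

Compare p-value to α:
0.235 ≥ 0.01
Decision: fail to reject H₀

Answer: fail to reject H₀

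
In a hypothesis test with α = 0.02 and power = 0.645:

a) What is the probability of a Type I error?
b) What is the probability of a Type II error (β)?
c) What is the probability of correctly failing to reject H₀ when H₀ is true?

a) Type I error probability = α = 0.02
b) Power = P(reject H₀ | H₁ true) = 1 - β = 0.645, so Type II error probability = β = 1 - Power = 0.355
c) P(fail to reject H₀ | H₀ true) = 1 - α = 0.98

Answer: a) 0.02, b) 0.355, c) 0.98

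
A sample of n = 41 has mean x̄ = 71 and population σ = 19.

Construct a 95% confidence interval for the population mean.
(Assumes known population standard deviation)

Answer: (65.1841, 76.8159)

Derivation:
Confidence level: 95%, α = 0.05
z_0.025 = 1.960
SE = σ/√n = 19/√41 = 2.9673
Margin of error = 1.960 × 2.9673 = 5.8159
CI: x̄ ± margin = 71 ± 5.8159
CI: (65.1841, 76.8159)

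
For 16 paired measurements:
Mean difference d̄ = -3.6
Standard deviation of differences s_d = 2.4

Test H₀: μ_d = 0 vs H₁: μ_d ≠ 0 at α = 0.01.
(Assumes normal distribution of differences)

Answer: t = -6.0000, reject H₀

Derivation:
df = n - 1 = 15
SE = s_d/√n = 2.4/√16 = 0.6000
t = d̄/SE = -3.6/0.6000 = -6.0000
Critical value: t_{0.005,15} = ±2.947
p-value < 0.0001
Decision: reject H₀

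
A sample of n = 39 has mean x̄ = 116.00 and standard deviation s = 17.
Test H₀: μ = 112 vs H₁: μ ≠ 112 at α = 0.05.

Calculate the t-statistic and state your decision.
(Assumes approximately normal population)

Answer: t = 1.4694, fail to reject H₀

Derivation:
df = n - 1 = 38
SE = s/√n = 17/√39 = 2.7222
t = (x̄ - μ₀)/SE = (116.00 - 112)/2.7222 = 1.4694
Critical value: t_{0.025,38} = ±2.024
p-value ≈ 0.1500
Decision: fail to reject H₀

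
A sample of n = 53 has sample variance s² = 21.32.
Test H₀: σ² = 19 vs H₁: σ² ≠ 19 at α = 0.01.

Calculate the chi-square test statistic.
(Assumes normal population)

df = n - 1 = 52
χ² = (n-1)s²/σ₀² = 52×21.32/19 = 58.3495
Critical values: χ²_{0.995,52} = 29.481, χ²_{0.005,52} = 82.001
Rejection region: χ² < 29.481 or χ² > 82.001
Decision: fail to reject H₀

Answer: χ² = 58.3495, fail to reject H₀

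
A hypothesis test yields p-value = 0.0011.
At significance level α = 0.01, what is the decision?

Answer: reject H₀

Derivation:
Compare p-value to α:
0.0011 < 0.01
Decision: reject H₀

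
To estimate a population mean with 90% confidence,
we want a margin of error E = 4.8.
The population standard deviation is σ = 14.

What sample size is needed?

z_0.05 = 1.645
n = (z×σ/E)² = (1.645×14/4.8)²
n = 23.0200
Round up: n = 24

Answer: n = 24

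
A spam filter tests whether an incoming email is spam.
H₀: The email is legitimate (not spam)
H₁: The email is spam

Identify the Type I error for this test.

Answer: Marking a legitimate email as spam

Derivation:
A Type I error (probability α) occurs when we reject a true H₀.
A Type II error (probability β) occurs when we fail to reject a false H₀.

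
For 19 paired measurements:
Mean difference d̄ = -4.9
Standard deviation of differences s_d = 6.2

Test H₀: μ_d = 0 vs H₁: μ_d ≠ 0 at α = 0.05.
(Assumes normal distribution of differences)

Answer: t = -3.4449, reject H₀

Derivation:
df = n - 1 = 18
SE = s_d/√n = 6.2/√19 = 1.4224
t = d̄/SE = -4.9/1.4224 = -3.4449
Critical value: t_{0.025,18} = ±2.101
p-value ≈ 0.0029
Decision: reject H₀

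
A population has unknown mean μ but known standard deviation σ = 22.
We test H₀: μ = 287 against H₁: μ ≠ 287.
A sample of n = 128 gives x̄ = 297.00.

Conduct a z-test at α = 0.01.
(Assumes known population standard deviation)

Standard error: SE = σ/√n = 22/√128 = 1.9445
z-statistic: z = (x̄ - μ₀)/SE = (297.00 - 287)/1.9445 = 5.1427
Critical value: ±2.576
p-value < 0.0001
Decision: reject H₀

Answer: z = 5.1427, reject H₀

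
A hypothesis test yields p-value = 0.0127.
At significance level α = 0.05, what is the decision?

Compare p-value to α:
0.0127 < 0.05
Decision: reject H₀

Answer: reject H₀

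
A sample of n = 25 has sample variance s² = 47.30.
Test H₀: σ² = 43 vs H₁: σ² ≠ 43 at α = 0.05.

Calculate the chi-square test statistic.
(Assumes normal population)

df = n - 1 = 24
χ² = (n-1)s²/σ₀² = 24×47.30/43 = 26.4000
Critical values: χ²_{0.975,24} = 12.401, χ²_{0.025,24} = 39.364
Rejection region: χ² < 12.401 or χ² > 39.364
Decision: fail to reject H₀

Answer: χ² = 26.4000, fail to reject H₀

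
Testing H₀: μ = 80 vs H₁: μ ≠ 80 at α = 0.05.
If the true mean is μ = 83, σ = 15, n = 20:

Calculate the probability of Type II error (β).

SE = σ/√n = 15/√20 = 3.3541
Critical values: μ₀ ± z_0.025×SE = 80 ± 1.960×3.3541
Acceptance region: (73.4260, 86.5740)
Under H₁ (μ = 83): z_high = (86.5740 - 83)/3.3541 = 1.0656, z_low = (73.4260 - 83)/3.3541 = -2.8544
β = P(not reject | H₁) = Φ(1.0656) - Φ(-2.8544) ≈ 0.8545

Answer: β ≈ 0.8545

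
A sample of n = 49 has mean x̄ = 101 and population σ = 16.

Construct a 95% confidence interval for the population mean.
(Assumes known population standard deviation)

Confidence level: 95%, α = 0.05
z_0.025 = 1.960
SE = σ/√n = 16/√49 = 2.2857
Margin of error = 1.960 × 2.2857 = 4.4800
CI: x̄ ± margin = 101 ± 4.4800
CI: (96.5200, 105.4800)

Answer: (96.5200, 105.4800)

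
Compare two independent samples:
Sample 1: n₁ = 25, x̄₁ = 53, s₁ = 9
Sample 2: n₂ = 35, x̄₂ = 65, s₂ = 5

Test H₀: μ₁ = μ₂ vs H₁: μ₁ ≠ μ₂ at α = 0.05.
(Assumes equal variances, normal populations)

Answer: t = -6.6025, reject H₀

Derivation:
Pooled variance: s²_p = [24×9² + 34×5²]/(58) = 48.1724
s_p = 6.9406
SE = s_p×√(1/n₁ + 1/n₂) = 6.9406×√(1/25 + 1/35) = 1.8175
t = (x̄₁ - x̄₂)/SE = (53 - 65)/1.8175 = -6.6025
df = 58, t-critical = ±2.002
Decision: reject H₀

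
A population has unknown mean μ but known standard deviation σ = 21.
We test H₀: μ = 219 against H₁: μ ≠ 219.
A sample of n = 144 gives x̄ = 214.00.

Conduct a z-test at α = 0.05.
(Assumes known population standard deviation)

Standard error: SE = σ/√n = 21/√144 = 1.7500
z-statistic: z = (x̄ - μ₀)/SE = (214.00 - 219)/1.7500 = -2.8571
Critical value: ±1.960
p-value = 0.0043
Decision: reject H₀

Answer: z = -2.8571, reject H₀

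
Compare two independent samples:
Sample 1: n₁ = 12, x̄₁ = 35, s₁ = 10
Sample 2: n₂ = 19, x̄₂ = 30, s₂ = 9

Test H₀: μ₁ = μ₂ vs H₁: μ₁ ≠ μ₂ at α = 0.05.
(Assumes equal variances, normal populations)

Pooled variance: s²_p = [11×10² + 18×9²]/(29) = 88.2069
s_p = 9.3919
SE = s_p×√(1/n₁ + 1/n₂) = 9.3919×√(1/12 + 1/19) = 3.4631
t = (x̄₁ - x̄₂)/SE = (35 - 30)/3.4631 = 1.4438
df = 29, t-critical = ±2.045
Decision: fail to reject H₀

Answer: t = 1.4438, fail to reject H₀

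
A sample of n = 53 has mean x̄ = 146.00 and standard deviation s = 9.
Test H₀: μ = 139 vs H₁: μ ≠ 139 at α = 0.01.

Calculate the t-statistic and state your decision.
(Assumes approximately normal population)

df = n - 1 = 52
SE = s/√n = 9/√53 = 1.2362
t = (x̄ - μ₀)/SE = (146.00 - 139)/1.2362 = 5.6625
Critical value: t_{0.005,52} = ±2.674
p-value < 0.0001
Decision: reject H₀

Answer: t = 5.6625, reject H₀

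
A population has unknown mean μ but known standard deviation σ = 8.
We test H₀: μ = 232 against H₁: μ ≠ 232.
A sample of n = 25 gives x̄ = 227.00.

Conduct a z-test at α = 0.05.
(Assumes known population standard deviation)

Answer: z = -3.1250, reject H₀

Derivation:
Standard error: SE = σ/√n = 8/√25 = 1.6000
z-statistic: z = (x̄ - μ₀)/SE = (227.00 - 232)/1.6000 = -3.1250
Critical value: ±1.960
p-value = 0.0018
Decision: reject H₀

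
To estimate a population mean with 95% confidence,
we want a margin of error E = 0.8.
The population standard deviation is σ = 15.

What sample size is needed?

Answer: n = 1351

Derivation:
z_0.025 = 1.960
n = (z×σ/E)² = (1.960×15/0.8)²
n = 1350.5625
Round up: n = 1351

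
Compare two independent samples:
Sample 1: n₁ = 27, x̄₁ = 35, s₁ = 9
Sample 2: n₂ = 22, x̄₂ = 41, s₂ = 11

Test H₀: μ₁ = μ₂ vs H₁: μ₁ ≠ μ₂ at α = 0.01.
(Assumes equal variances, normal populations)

Pooled variance: s²_p = [26×9² + 21×11²]/(47) = 98.8723
s_p = 9.9435
SE = s_p×√(1/n₁ + 1/n₂) = 9.9435×√(1/27 + 1/22) = 2.8559
t = (x̄₁ - x̄₂)/SE = (35 - 41)/2.8559 = -2.1009
df = 47, t-critical = ±2.685
Decision: fail to reject H₀

Answer: t = -2.1009, fail to reject H₀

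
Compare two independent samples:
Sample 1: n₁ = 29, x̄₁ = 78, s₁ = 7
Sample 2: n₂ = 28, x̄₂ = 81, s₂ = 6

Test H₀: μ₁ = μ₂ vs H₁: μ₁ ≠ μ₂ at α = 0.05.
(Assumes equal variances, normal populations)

Pooled variance: s²_p = [28×7² + 27×6²]/(55) = 42.6182
s_p = 6.5283
SE = s_p×√(1/n₁ + 1/n₂) = 6.5283×√(1/29 + 1/28) = 1.7297
t = (x̄₁ - x̄₂)/SE = (78 - 81)/1.7297 = -1.7344
df = 55, t-critical = ±2.004
Decision: fail to reject H₀

Answer: t = -1.7344, fail to reject H₀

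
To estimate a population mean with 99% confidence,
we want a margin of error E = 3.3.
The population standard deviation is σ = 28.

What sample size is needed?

Answer: n = 478

Derivation:
z_0.005 = 2.576
n = (z×σ/E)² = (2.576×28/3.3)²
n = 477.7271
Round up: n = 478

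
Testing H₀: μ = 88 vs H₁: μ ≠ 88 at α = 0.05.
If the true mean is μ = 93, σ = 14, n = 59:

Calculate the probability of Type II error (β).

Answer: β ≈ 0.2167

Derivation:
SE = σ/√n = 14/√59 = 1.8226
Critical values: μ₀ ± z_0.025×SE = 88 ± 1.960×1.8226
Acceptance region: (84.4277, 91.5723)
Under H₁ (μ = 93): z_high = (91.5723 - 93)/1.8226 = -0.7833, z_low = (84.4277 - 93)/1.8226 = -4.7033
β = P(not reject | H₁) = Φ(-0.7833) - Φ(-4.7033) ≈ 0.2167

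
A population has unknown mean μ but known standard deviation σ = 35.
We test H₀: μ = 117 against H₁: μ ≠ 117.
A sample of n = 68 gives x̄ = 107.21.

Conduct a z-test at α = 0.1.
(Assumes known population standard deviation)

Answer: z = -2.3066, reject H₀

Derivation:
Standard error: SE = σ/√n = 35/√68 = 4.2444
z-statistic: z = (x̄ - μ₀)/SE = (107.21 - 117)/4.2444 = -2.3066
Critical value: ±1.645
p-value = 0.0211
Decision: reject H₀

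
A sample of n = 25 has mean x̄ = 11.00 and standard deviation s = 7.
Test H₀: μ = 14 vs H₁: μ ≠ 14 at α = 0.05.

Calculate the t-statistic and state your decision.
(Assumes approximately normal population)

Answer: t = -2.1429, reject H₀

Derivation:
df = n - 1 = 24
SE = s/√n = 7/√25 = 1.4000
t = (x̄ - μ₀)/SE = (11.00 - 14)/1.4000 = -2.1429
Critical value: t_{0.025,24} = ±2.064
p-value ≈ 0.0425
Decision: reject H₀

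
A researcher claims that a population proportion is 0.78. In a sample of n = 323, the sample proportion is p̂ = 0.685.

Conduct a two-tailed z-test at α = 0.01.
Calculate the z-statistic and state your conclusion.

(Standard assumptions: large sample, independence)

Answer: z = -4.1217, reject H₀

Derivation:
H₀: p = 0.78, H₁: p ≠ 0.78
Standard error: SE = √(p₀(1-p₀)/n) = √(0.78×0.22/323) = 0.023049
z-statistic: z = (p̂ - p₀)/SE = (0.685 - 0.78)/0.023049 = -4.1217
Critical value: z_0.005 = ±2.576
p-value < 0.0001
Decision: reject H₀ at α = 0.01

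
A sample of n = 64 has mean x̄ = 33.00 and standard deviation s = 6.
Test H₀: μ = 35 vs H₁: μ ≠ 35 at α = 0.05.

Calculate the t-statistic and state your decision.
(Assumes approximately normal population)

df = n - 1 = 63
SE = s/√n = 6/√64 = 0.7500
t = (x̄ - μ₀)/SE = (33.00 - 35)/0.7500 = -2.6667
Critical value: t_{0.025,63} = ±1.998
p-value ≈ 0.0097
Decision: reject H₀

Answer: t = -2.6667, reject H₀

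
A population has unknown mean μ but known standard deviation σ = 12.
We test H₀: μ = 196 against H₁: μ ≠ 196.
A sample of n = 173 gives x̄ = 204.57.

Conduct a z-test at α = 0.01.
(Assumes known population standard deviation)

Standard error: SE = σ/√n = 12/√173 = 0.9123
z-statistic: z = (x̄ - μ₀)/SE = (204.57 - 196)/0.9123 = 9.3938
Critical value: ±2.576
p-value < 0.0001
Decision: reject H₀

Answer: z = 9.3938, reject H₀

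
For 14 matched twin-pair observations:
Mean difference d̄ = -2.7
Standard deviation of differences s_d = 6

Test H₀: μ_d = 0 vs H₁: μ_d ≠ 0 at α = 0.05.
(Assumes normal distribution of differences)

df = n - 1 = 13
SE = s_d/√n = 6/√14 = 1.6036
t = d̄/SE = -2.7/1.6036 = -1.6837
Critical value: t_{0.025,13} = ±2.160
p-value ≈ 0.1161
Decision: fail to reject H₀

Answer: t = -1.6837, fail to reject H₀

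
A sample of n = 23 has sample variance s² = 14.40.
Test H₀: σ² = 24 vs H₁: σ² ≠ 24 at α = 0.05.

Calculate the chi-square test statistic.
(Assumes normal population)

Answer: χ² = 13.2000, fail to reject H₀

Derivation:
df = n - 1 = 22
χ² = (n-1)s²/σ₀² = 22×14.40/24 = 13.2000
Critical values: χ²_{0.975,22} = 10.982, χ²_{0.025,22} = 36.781
Rejection region: χ² < 10.982 or χ² > 36.781
Decision: fail to reject H₀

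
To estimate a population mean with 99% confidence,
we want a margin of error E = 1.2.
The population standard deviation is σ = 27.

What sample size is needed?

Answer: n = 3360

Derivation:
z_0.005 = 2.576
n = (z×σ/E)² = (2.576×27/1.2)²
n = 3359.3616
Round up: n = 3360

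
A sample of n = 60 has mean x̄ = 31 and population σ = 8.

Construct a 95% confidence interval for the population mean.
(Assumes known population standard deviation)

Answer: (28.9757, 33.0243)

Derivation:
Confidence level: 95%, α = 0.05
z_0.025 = 1.960
SE = σ/√n = 8/√60 = 1.0328
Margin of error = 1.960 × 1.0328 = 2.0243
CI: x̄ ± margin = 31 ± 2.0243
CI: (28.9757, 33.0243)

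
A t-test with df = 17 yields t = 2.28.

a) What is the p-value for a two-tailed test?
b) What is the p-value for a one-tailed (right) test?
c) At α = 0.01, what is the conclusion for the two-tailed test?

Answer: a) 0.0358, b) 0.0179, c) fail to reject H₀

Derivation:
Using t-distribution with df = 17:
a) Two-tailed: p = 2×P(T > 2.28) = 0.0358
b) One-tailed: p = P(T > 2.28) = 0.0179
c) 0.0358 ≥ 0.01, fail to reject H₀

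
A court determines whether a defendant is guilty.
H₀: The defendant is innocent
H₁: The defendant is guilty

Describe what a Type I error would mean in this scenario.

Answer: Convicting an innocent person

Derivation:
A Type I error (probability α) occurs when we reject a true H₀.
A Type II error (probability β) occurs when we fail to reject a false H₀.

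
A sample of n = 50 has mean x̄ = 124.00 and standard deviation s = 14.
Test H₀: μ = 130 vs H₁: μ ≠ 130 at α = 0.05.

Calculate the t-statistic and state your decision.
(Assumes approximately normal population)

Answer: t = -3.0305, reject H₀

Derivation:
df = n - 1 = 49
SE = s/√n = 14/√50 = 1.9799
t = (x̄ - μ₀)/SE = (124.00 - 130)/1.9799 = -3.0305
Critical value: t_{0.025,49} = ±2.010
p-value ≈ 0.0039
Decision: reject H₀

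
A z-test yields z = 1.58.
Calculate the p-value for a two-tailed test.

Answer: p-value ≈ 0.1141

Derivation:
For z = 1.58:
p = 2×P(Z > |1.58|) = 2×(1 - Φ(1.58)) = 0.1141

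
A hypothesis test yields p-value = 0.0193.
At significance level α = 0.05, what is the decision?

Answer: reject H₀

Derivation:
Compare p-value to α:
0.0193 < 0.05
Decision: reject H₀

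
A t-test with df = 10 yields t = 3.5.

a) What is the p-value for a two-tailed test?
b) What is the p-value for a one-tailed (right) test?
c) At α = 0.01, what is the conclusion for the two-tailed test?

Using t-distribution with df = 10:
a) Two-tailed: p = 2×P(T > 3.5) = 0.0057
b) One-tailed: p = P(T > 3.5) = 0.0029
c) 0.0057 < 0.01, reject H₀

Answer: a) 0.0057, b) 0.0029, c) reject H₀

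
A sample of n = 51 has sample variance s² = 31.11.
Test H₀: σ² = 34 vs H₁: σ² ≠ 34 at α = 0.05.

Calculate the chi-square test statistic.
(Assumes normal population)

df = n - 1 = 50
χ² = (n-1)s²/σ₀² = 50×31.11/34 = 45.7500
Critical values: χ²_{0.975,50} = 32.357, χ²_{0.025,50} = 71.420
Rejection region: χ² < 32.357 or χ² > 71.420
Decision: fail to reject H₀

Answer: χ² = 45.7500, fail to reject H₀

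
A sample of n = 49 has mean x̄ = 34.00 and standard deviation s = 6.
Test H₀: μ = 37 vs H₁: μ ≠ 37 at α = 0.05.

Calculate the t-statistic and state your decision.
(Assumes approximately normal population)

df = n - 1 = 48
SE = s/√n = 6/√49 = 0.8571
t = (x̄ - μ₀)/SE = (34.00 - 37)/0.8571 = -3.5002
Critical value: t_{0.025,48} = ±2.011
p-value ≈ 0.0010
Decision: reject H₀

Answer: t = -3.5002, reject H₀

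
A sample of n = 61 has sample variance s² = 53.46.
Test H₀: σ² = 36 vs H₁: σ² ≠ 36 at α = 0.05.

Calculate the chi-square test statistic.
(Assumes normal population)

Answer: χ² = 89.1000, reject H₀

Derivation:
df = n - 1 = 60
χ² = (n-1)s²/σ₀² = 60×53.46/36 = 89.1000
Critical values: χ²_{0.975,60} = 40.482, χ²_{0.025,60} = 83.298
Rejection region: χ² < 40.482 or χ² > 83.298
Decision: reject H₀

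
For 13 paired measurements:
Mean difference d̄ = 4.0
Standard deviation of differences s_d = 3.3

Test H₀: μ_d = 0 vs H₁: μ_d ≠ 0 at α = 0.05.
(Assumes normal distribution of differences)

Answer: t = 4.3702, reject H₀

Derivation:
df = n - 1 = 12
SE = s_d/√n = 3.3/√13 = 0.9153
t = d̄/SE = 4.0/0.9153 = 4.3702
Critical value: t_{0.025,12} = ±2.179
p-value ≈ 0.0009
Decision: reject H₀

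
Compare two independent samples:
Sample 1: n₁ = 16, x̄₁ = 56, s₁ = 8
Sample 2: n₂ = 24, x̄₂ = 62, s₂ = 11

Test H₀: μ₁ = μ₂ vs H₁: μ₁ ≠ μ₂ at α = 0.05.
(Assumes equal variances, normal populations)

Answer: t = -1.8731, fail to reject H₀

Derivation:
Pooled variance: s²_p = [15×8² + 23×11²]/(38) = 98.5000
s_p = 9.9247
SE = s_p×√(1/n₁ + 1/n₂) = 9.9247×√(1/16 + 1/24) = 3.2032
t = (x̄₁ - x̄₂)/SE = (56 - 62)/3.2032 = -1.8731
df = 38, t-critical = ±2.024
Decision: fail to reject H₀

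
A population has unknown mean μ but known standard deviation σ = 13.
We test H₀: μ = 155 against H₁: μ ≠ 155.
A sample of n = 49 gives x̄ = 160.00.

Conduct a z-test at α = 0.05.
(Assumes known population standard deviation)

Answer: z = 2.6924, reject H₀

Derivation:
Standard error: SE = σ/√n = 13/√49 = 1.8571
z-statistic: z = (x̄ - μ₀)/SE = (160.00 - 155)/1.8571 = 2.6924
Critical value: ±1.960
p-value = 0.0071
Decision: reject H₀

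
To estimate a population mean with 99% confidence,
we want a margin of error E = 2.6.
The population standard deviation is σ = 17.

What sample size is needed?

Answer: n = 284

Derivation:
z_0.005 = 2.576
n = (z×σ/E)² = (2.576×17/2.6)²
n = 283.6892
Round up: n = 284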